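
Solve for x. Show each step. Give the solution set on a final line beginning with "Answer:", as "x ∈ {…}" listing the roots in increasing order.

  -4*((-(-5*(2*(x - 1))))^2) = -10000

Step 1. [-4*((-(-5*(2*(x - 1))))^2) = -10000] divide by the outer -4 ⇒ div: (-(-5*(2*(x - 1))))^2 = 2500.
Step 2. [(-(-5*(2*(x - 1))))^2 = 2500] √ both sides: 2500 ≥ 0 gives two branches ⇒ sqrt: -(-5*(2*(x - 1))) = 50 or -50.
Step 3. [-(-5*(2*(x - 1))) = 50 or -50] leading − — multiply by −1. So neg: -5*(2*(x - 1)) = -50 or 50.
Step 4. [-5*(2*(x - 1)) = -50 or 50] -5·(inner) — divide through by -5. So div: 2*(x - 1) = 10 or -10.
Step 5. [2*(x - 1) = 10 or -10] LHS = 2·(…); ÷2 both sides, so div: x - 1 = 5 or -5.
Step 6. [x - 1 = 5 or -5] 1 comes off first (add 1). So sub: x = 6 or -4.

Answer: x ∈ {-4, 6}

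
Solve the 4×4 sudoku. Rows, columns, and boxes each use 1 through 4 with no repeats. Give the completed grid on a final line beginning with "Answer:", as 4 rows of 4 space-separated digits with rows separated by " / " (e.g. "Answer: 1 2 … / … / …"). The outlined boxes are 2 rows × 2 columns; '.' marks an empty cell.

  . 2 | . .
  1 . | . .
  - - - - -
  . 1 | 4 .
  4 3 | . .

Step 1. [r1c4∈{1,3,4}] r1c4 is the only open cell in row 1 admitting 4 ⇒ r1c4=4.
Step 2. [r3c4∈{2,3}] 3 has one home in row 3: r3c4. So r3c4=3.
Step 3. [r4c4∈{1,2}] across col 4, 1 lands solely at r4c4, so r4c4=1.
Step 4. [r2c3∈{2,3}] r2c3 is the only open cell in row 2 admitting 3 ⇒ r2c3=3.
Step 5. [r2c4∈{2}] r2c4 has the single candidate 2 ⇒ r2c4=2.
Step 6. [r3c1∈{2}] only 2 remains possible at r3c1, so r3c1=2.
Step 7. [r4c3∈{2}] nothing but 2 survives at r4c3 ⇒ r4c3=2.
Step 8. [r1c1∈{3}] r1c1 is down to just 3 ⇒ r1c1=3.
Step 9. [r2c2∈{4}] r2c2 has the single candidate 4. So r2c2=4.
Step 10. [r1c3∈{1}] nothing but 1 survives at r1c3. So r1c3=1.

Answer: 3 2 1 4 / 1 4 3 2 / 2 1 4 3 / 4 3 2 1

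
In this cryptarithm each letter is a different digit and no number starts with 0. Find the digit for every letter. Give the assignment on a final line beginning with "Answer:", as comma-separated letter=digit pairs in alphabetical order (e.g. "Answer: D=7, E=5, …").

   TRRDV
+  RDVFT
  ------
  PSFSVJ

Step 1. [col 1: V + T ≡ J (mod 10)] several values work for V in column 1 (V + T ≡ J (mod 10), carry-in 0); try V=9, so V=9.
Step 2. [col 1: V + T ≡ J (mod 10)] J=7 is one option consistent with column 1 (V + T ≡ J (mod 10), carry-in 0) — take it. So J=7.
Step 3. [P] P is the leading digit of a 6-digit sum of two 5-digit numbers; the final carry is exactly 1, so P=1.
Step 4. [col 1: V + T ≡ J (mod 10)] column 1 reads V+T+carry(0)=J with V=9, J=7; with digits 1,7,9 already taken and all letters distinct, the only value for T is 8 ⇒ T=8.
Step 5. [col 2: D + F ≡ V (mod 10)] several values work for F in column 2 (D + F ≡ V (mod 10), carry-in 1); try F=2, so F=2.
Step 6. [col 2: D + F ≡ V (mod 10)] column 2: given F=2, V=9, carry-in 1, and digits 1,2,7,8,9 already taken and all letters distinct, D+F≡V (mod 10) forces D=6 ⇒ D=6.
Step 7. [col 3: R + V ≡ S (mod 10)] column 3 (R + V ≡ S (mod 10), carry-in 0) doesn't pin S yet; pick S=4 and continue, so S=4.
Step 8. [col 3: R + V ≡ S (mod 10)] column 3 reads R+V+carry(0)=S with V=9, S=4; with digits 1,2,4,6,7,8,9 already taken and all letters distinct, the only value for R is 5. So R=5.

Answer: D=6, F=2, J=7, P=1, R=5, S=4, T=8, V=9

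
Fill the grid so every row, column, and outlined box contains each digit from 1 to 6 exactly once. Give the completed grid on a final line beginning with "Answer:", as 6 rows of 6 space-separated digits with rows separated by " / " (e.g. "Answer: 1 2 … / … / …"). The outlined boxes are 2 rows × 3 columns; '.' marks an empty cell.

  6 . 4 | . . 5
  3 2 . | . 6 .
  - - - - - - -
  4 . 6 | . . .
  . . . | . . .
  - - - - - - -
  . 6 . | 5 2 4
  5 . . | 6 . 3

Step 1. [r2c6∈{1}] only 1 remains possible at r2c6, so r2c6=1.
Step 2. [r6c5∈{1}] only 1 remains possible at r6c5 ⇒ r6c5=1.
Step 3. [r4c1∈{1,2}] 2 has one home in col 1: r4c1 ⇒ r4c1=2.
Step 4. [r1c5∈{3}] only 3 remains possible at r1c5, so r1c5=3.
Step 5. [r3c5∈{5}] r3c5 is down to just 5, so r3c5=5.
Step 6. [r4c2∈{1,3,5}] r4c2 is the only open cell in col 2 admitting 5, so r4c2=5.
Step 7. [r3c2∈{1,3}] r3c2 is the only open cell in col 2 admitting 3, so r3c2=3.
Step 8. [r4c4∈{1,3,4}] across row 4, 3 lands solely at r4c4. So r4c4=3.
Step 9. [r3c6∈{2}] nothing but 2 survives at r3c6 ⇒ r3c6=2.
Step 10. [r4c3∈{1}] r4c3 is down to just 1 ⇒ r4c3=1.
Step 11. [r2c3∈{5}] nothing but 5 survives at r2c3 ⇒ r2c3=5.
Step 12. [r5c1∈{1}] r5c1 is down to just 1, so r5c1=1.
Step 13. [r2c4∈{4}] r2c4 is down to just 4, so r2c4=4.
Step 14. [r1c4∈{2}] only 2 remains possible at r1c4 ⇒ r1c4=2.
Step 15. [r4c6∈{6}] nothing but 6 survives at r4c6 ⇒ r4c6=6.
Step 16. [r3c4∈{1}] r3c4 is down to just 1. So r3c4=1.
Step 17. [r6c2∈{4}] nothing but 4 survives at r6c2, so r6c2=4.
Step 18. [r6c3∈{2}] r6c3 is down to just 2. So r6c3=2.
Step 19. [r4c5∈{4}] r4c5 is down to just 4. So r4c5=4.
Step 20. [r5c3∈{3}] nothing but 3 survives at r5c3. So r5c3=3.
Step 21. [r1c2∈{1}] only 1 remains possible at r1c2 ⇒ r1c2=1.

Answer: 6 1 4 2 3 5 / 3 2 5 4 6 1 / 4 3 6 1 5 2 / 2 5 1 3 4 6 / 1 6 3 5 2 4 / 5 4 2 6 1 3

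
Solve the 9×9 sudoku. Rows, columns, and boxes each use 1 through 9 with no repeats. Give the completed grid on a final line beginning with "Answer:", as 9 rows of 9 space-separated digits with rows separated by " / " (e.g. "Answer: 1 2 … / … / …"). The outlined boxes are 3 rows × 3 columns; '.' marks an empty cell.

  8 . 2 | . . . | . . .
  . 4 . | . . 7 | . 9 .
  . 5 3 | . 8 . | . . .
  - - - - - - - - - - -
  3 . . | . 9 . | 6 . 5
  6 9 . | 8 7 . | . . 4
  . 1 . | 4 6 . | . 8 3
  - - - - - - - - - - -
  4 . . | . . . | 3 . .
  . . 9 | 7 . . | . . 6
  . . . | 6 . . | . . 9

Step 1. [r1c8∈{1,3,4,5,6,7}] in col 8, 3 fits only at r1c8, so r1c8=3.
Step 2. [r2c1∈{1}] nothing but 1 survives at r2c1 ⇒ r2c1=1.
Step 3. [r5c6∈{1,2,3,5}] in row 5, 3 fits only at r5c6, so r5c6=3.
Step 4. [r6c6∈{2,5}] r6c6 is the only open cell in box 5 admitting 5. So r6c6=5.
Step 5. [r6c3∈{7}] r6c3 is down to just 7. So r6c3=7.
Step 6. [r3c8∈{1,2,4,6,7}] r3c8 is the only open cell in col 8 admitting 6. So r3c8=6.
Step 7. [r6c1∈{2}] r6c1 is down to just 2. So r6c1=2.
Step 8. [r8c1∈{5}] r8c1's peers cover all but 5 ⇒ r8c1=5.
Step 9. [r9c1∈{7}] r9c1 has the single candidate 7 ⇒ r9c1=7.
Step 10. [r4c2∈{8}] r4c2's peers cover all but 8, so r4c2=8.
Step 11. [r1c6∈{1,4,6,9}] col 6 places 6 nowhere but r1c6 ⇒ r1c6=6.
Step 12. [r1c4∈{1,5,9}] across row 1, 9 lands solely at r1c4 ⇒ r1c4=9.
Step 13. [r7c6∈{1,2,8,9}] row 7 places 9 nowhere but r7c6, so r7c6=9.
Step 14. [r4c8∈{1,2,7}] across row 4, 7 lands solely at r4c8. So r4c8=7.
Step 15. [r7c9∈{1,2,7,8}] row 7 places 7 nowhere but r7c9. So r7c9=7.
Step 16. [r3c7∈{1,2,4,7}] 7 has one home in row 3: r3c7. So r3c7=7.
Step 17. [r1c7∈{1,4,5}] across box 3, 4 lands solely at r1c7. So r1c7=4.
Step 18. [r1c5∈{1,5}] across row 1, 5 lands solely at r1c5 ⇒ r1c5=5.
Step 19. [r3c6∈{1,2,4}] r3c6 is the only open cell in row 3 admitting 4, so r3c6=4.
Step 20. [r3c4∈{1,2}] r3c4 is the only open cell in box 2 admitting 1. So r3c4=1.
Step 21. [r4c4∈{2}] r4c4 has the single candidate 2 ⇒ r4c4=2.
Step 22. [r2c5∈{2,3}] across box 2, 2 lands solely at r2c5, so r2c5=2.
Step 23. [r7c5∈{1}] r7c5's peers cover all but 1. So r7c5=1.
Step 24. [r9c3∈{1,8}] r9c3 is the only open cell in col 3 admitting 1. So r9c3=1.
Step 25. [r2c7∈{5,8}] 5 has one home in row 2: r2c7 ⇒ r2c7=5.
Step 26. [r9c8∈{2,4,5}] 5 has one home in row 9: r9c8 ⇒ r9c8=5.
Step 27. [r7c8∈{2}] nothing but 2 survives at r7c8. So r7c8=2.
Step 28. [r9c5∈{3,4}] r9c5 is the only open cell in row 9 admitting 4 ⇒ r9c5=4.
Step 29. [r5c8∈{1}] only 1 remains possible at r5c8. So r5c8=1.
Step 30. [r9c2∈{2,3}] row 9 places 3 nowhere but r9c2. So r9c2=3.
Step 31. [r9c6∈{2,8}] across row 9, 2 lands solely at r9c6. So r9c6=2.
Step 32. [r7c3∈{6,8}] 8 has one home in row 7: r7c3, so r7c3=8.
Step 33. [r8c7∈{1,8}] r8c7 is the only open cell in row 8 admitting 1, so r8c7=1.
Step 34. [r7c4∈{5}] r7c4 is down to just 5. So r7c4=5.
Step 35. [r3c9∈{2}] nothing but 2 survives at r3c9. So r3c9=2.
Step 36. [r2c9∈{8}] r2c9 has the single candidate 8. So r2c9=8.
Step 37. [r8c2∈{2}] r8c2 is down to just 2, so r8c2=2.
Step 38. [r1c9∈{1}] r1c9 has the single candidate 1 ⇒ r1c9=1.
Step 39. [r3c1∈{9}] r3c1 is down to just 9, so r3c1=9.
Step 40. [r4c3∈{4}] nothing but 4 survives at r4c3, so r4c3=4.
Step 41. [r4c6∈{1}] r4c6 has the single candidate 1, so r4c6=1.
Step 42. [r2c4∈{3}] r2c4's peers cover all but 3 ⇒ r2c4=3.
Step 43. [r8c6∈{8}] r8c6 has the single candidate 8, so r8c6=8.
Step 44. [r2c3∈{6}] nothing but 6 survives at r2c3. So r2c3=6.
Step 45. [r5c7∈{2}] r5c7 is down to just 2 ⇒ r5c7=2.
Step 46. [r8c8∈{4}] r8c8 has the single candidate 4, so r8c8=4.
Step 47. [r8c5∈{3}] r8c5's peers cover all but 3, so r8c5=3.
Step 48. [r5c3∈{5}] nothing but 5 survives at r5c3, so r5c3=5.
Step 49. [r1c2∈{7}] r1c2's peers cover all but 7 ⇒ r1c2=7.
Step 50. [r7c2∈{6}] r7c2 is down to just 6, so r7c2=6.
Step 51. [r9c7∈{8}] r9c7 is down to just 8. So r9c7=8.
Step 52. [r6c7∈{9}] r6c7 has the single candidate 9. So r6c7=9.

Answer: 8 7 2 9 5 6 4 3 1 / 1 4 6 3 2 7 5 9 8 / 9 5 3 1 8 4 7 6 2 / 3 8 4 2 9 1 6 7 5 / 6 9 5 8 7 3 2 1 4 / 2 1 7 4 6 5 9 8 3 / 4 6 8 5 1 9 3 2 7 / 5 2 9 7 3 8 1 4 6 / 7 3 1 6 4 2 8 5 9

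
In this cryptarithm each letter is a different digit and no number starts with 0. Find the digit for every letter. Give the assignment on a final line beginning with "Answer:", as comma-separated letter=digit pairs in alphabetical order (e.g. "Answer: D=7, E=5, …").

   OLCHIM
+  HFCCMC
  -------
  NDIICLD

Step 1. [col 1: M + C ≡ D (mod 10)] several values work for C in column 1 (M + C ≡ D (mod 10), carry-in 0); try C=6. So C=6.
Step 2. [col 1: M + C ≡ D (mod 10)] several values work for D in column 1 (M + C ≡ D (mod 10), carry-in 0); try D=4. So D=4.
Step 3. [N] N is the leading digit of a 7-digit sum of two 6-digit numbers; the final carry is exactly 1 ⇒ N=1.
Step 4. [col 1: M + C ≡ D (mod 10)] in column 1 we have M+C≡D with carry-in 0; given C=6, D=4 and digits 1,4,6 already taken and all letters distinct, that pins M to 8 ⇒ M=8.
Step 5. [col 2: I + M ≡ L (mod 10)] column 2 (I + M ≡ L (mod 10), carry-in 1) doesn't pin L yet; pick L=2 and continue ⇒ L=2.
Step 6. [col 2: I + M ≡ L (mod 10)] in column 2 we have I+M≡L with carry-in 1; given M=8, L=2 and digits 1,2,4,6,8 already taken and all letters distinct, that pins I to 3 ⇒ I=3.
Step 7. [col 3: H + C ≡ C (mod 10)] in column 3 we have H+C≡C with carry-in 1; given C=6 and digits 1,2,3,4,6,8 already taken and all letters distinct, that pins H to 9, so H=9.
Step 8. [col 5: L + F ≡ I (mod 10)] from column 5 (L=2, I=3, carry-in 1, digits 1,2,3,4,6,8,9 already taken and all letters distinct): F must equal 0. So F=0.
Step 9. [col 6: O + H ≡ D (mod 10)] column 6: given H=9, D=4, carry-in 0, and digits 0,1,2,3,4,6,8,9 already taken and all letters distinct, O+H≡D (mod 10) forces O=5, so O=5.

Answer: C=6, D=4, F=0, H=9, I=3, L=2, M=8, N=1, O=5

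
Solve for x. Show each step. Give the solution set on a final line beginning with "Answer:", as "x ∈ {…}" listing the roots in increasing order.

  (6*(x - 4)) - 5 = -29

Step 1. [(6*(x - 4)) - 5 = -29] -5 is outermost — add 5 both sides. So sub: 6*(x - 4) = -24.
Step 2. [6*(x - 4) = -24] LHS = 6·(…); ÷6 both sides, so div: x - 4 = -4.
Step 3. [x - 4 = -4] -4 is outermost — add 4 both sides. So sub: x = 0.

Answer: x ∈ {0}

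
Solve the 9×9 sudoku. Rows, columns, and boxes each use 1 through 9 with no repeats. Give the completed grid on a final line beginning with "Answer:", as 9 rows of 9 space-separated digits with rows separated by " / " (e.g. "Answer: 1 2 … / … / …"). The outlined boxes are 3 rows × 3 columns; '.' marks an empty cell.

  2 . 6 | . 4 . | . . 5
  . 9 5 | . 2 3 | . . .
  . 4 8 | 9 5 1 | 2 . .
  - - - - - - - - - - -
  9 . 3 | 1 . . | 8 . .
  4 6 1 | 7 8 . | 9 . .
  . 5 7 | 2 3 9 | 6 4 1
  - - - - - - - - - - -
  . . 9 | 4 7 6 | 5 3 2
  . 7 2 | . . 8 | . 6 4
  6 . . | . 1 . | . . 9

Step 1. [r3c8∈{7}] nothing but 7 survives at r3c8, so r3c8=7.
Step 2. [r2c9∈{6,8}] 8 has one home in col 9: r2c9 ⇒ r2c9=8.
Step 3. [r2c8∈{1}] r2c8's peers cover all but 1, so r2c8=1.
Step 4. [r8c1∈{1,3,5}] r8c1 is the only open cell in col 1 admitting 5 ⇒ r8c1=5.
Step 5. [r9c2∈{3,8}] box 7 places 3 nowhere but r9c2 ⇒ r9c2=3.
Step 6. [r5c6∈{5}] only 5 remains possible at r5c6, so r5c6=5.
Step 7. [r7c1∈{1,8}] r7c1 is the only open cell in col 1 admitting 1. So r7c1=1.
Step 8. [r3c9∈{3,6}] in row 3, 6 fits only at r3c9. So r3c9=6.
Step 9. [r4c8∈{2,5}] 5 has one home in row 4: r4c8. So r4c8=5.
Step 10. [r1c8∈{9}] nothing but 9 survives at r1c8, so r1c8=9.
Step 11. [r1c2∈{1}] r1c2 is down to just 1 ⇒ r1c2=1.
Step 12. [r5c8∈{2}] only 2 remains possible at r5c8 ⇒ r5c8=2.
Step 13. [r4c9∈{7}] nothing but 7 survives at r4c9 ⇒ r4c9=7.
Step 14. [r1c4∈{8}] r1c4's peers cover all but 8, so r1c4=8.
Step 15. [r7c2∈{8}] nothing but 8 survives at r7c2, so r7c2=8.
Step 16. [r9c3∈{4}] r9c3 is down to just 4. So r9c3=4.
Step 17. [r8c4∈{3}] r8c4 has the single candidate 3 ⇒ r8c4=3.
Step 18. [r6c1∈{8}] r6c1 has the single candidate 8. So r6c1=8.
Step 19. [r9c4∈{5}] r9c4 is down to just 5, so r9c4=5.
Step 20. [r4c6∈{4}] r4c6 has the single candidate 4 ⇒ r4c6=4.
Step 21. [r9c6∈{2}] only 2 remains possible at r9c6. So r9c6=2.
Step 22. [r8c7∈{1}] only 1 remains possible at r8c7. So r8c7=1.
Step 23. [r2c4∈{6}] only 6 remains possible at r2c4, so r2c4=6.
Step 24. [r2c1∈{7}] nothing but 7 survives at r2c1, so r2c1=7.
Step 25. [r9c7∈{7}] only 7 remains possible at r9c7. So r9c7=7.
Step 26. [r9c8∈{8}] nothing but 8 survives at r9c8, so r9c8=8.
Step 27. [r4c5∈{6}] nothing but 6 survives at r4c5 ⇒ r4c5=6.
Step 28. [r8c5∈{9}] r8c5 has the single candidate 9, so r8c5=9.
Step 29. [r1c6∈{7}] nothing but 7 survives at r1c6 ⇒ r1c6=7.
Step 30. [r2c7∈{4}] only 4 remains possible at r2c7. So r2c7=4.
Step 31. [r1c7∈{3}] nothing but 3 survives at r1c7, so r1c7=3.
Step 32. [r4c2∈{2}] r4c2 has the single candidate 2 ⇒ r4c2=2.
Step 33. [r5c9∈{3}] r5c9's peers cover all but 3. So r5c9=3.
Step 34. [r3c1∈{3}] nothing but 3 survives at r3c1 ⇒ r3c1=3.

Answer: 2 1 6 8 4 7 3 9 5 / 7 9 5 6 2 3 4 1 8 / 3 4 8 9 5 1 2 7 6 / 9 2 3 1 6 4 8 5 7 / 4 6 1 7 8 5 9 2 3 / 8 5 7 2 3 9 6 4 1 / 1 8 9 4 7 6 5 3 2 / 5 7 2 3 9 8 1 6 4 / 6 3 4 5 1 2 7 8 9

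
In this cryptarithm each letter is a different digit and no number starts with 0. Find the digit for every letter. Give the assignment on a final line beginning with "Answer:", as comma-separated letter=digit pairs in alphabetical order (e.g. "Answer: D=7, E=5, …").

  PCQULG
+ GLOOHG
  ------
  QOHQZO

Step 1. [col 1: G + G ≡ O (mod 10)] G=4 is one option consistent with column 1 (G + G ≡ O (mod 10), carry-in 0) — take it. So G=4.
Step 2. [col 1: G + G ≡ O (mod 10)] in column 1 we have G+G≡O with carry-in 0; given G=4 and digits 4 already taken and all letters distinct, that pins O to 8, so O=8.
Step 3. [col 2: L + H ≡ Z (mod 10)] no forcing yet in column 2 (carry-in 0); L=6 is free and consistent — try it ⇒ L=6.
Step 4. [col 2: L + H ≡ Z (mod 10)] Z=3 is one option consistent with column 2 (L + H ≡ Z (mod 10), carry-in 0) — take it ⇒ Z=3.
Step 5. [col 2: L + H ≡ Z (mod 10)] in column 2 we have L+H≡Z with carry-in 0; given L=6, Z=3 and digits 3,4,6,8 already taken and all letters distinct, that pins H to 7 ⇒ H=7.
Step 6. [col 3: U + O ≡ Q (mod 10)] U=0 is one option consistent with column 3 (U + O ≡ Q (mod 10), carry-in 1) — take it ⇒ U=0.
Step 7. [col 3: U + O ≡ Q (mod 10)] from column 3 (U=0, O=8, carry-in 1, digits 0,3,4,6,7,8 already taken and all letters distinct): Q must equal 9. So Q=9.
Step 8. [col 5: C + L ≡ O (mod 10)] from column 5 (L=6, O=8, carry-in 1, digits 0,3,4,6,7,8,9 already taken and all letters distinct): C must equal 1. So C=1.
Step 9. [col 6: P + G ≡ Q (mod 10)] in column 6 we have P+G≡Q with carry-in 0; given G=4, Q=9 and digits 0,1,3,4,6,7,8,9 already taken and all letters distinct, that pins P to 5. So P=5.

Answer: C=1, G=4, H=7, L=6, O=8, P=5, Q=9, U=0, Z=3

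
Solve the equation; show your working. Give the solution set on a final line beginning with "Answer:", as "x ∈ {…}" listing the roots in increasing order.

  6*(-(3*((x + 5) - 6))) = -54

Step 1. [6*(-(3*((x + 5) - 6))) = -54] 6·(inner) — divide through by 6, so div: -(3*((x + 5) - 6)) = -9.
Step 2. [-(3*((x + 5) - 6)) = -9] leading − — multiply by −1. So neg: 3*((x + 5) - 6) = 9.
Step 3. [3*((x + 5) - 6) = 9] LHS = 3·(…); ÷3 both sides, so div: (x + 5) - 6 = 3.
Step 4. [(x + 5) - 6 = 3] 6 comes off first (add 6), so sub: x + 5 = 9.
Step 5. [x + 5 = 9] peel the +5: subtract 5 from each side ⇒ sub: x = 4.

Answer: x ∈ {4}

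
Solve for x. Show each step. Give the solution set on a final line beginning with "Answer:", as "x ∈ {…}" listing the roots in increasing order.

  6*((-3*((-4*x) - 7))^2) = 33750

Step 1. [6*((-3*((-4*x) - 7))^2) = 33750] LHS = 6·(…); ÷6 both sides. So div: (-3*((-4*x) - 7))^2 = 5625.
Step 2. [(-3*((-4*x) - 7))^2 = 5625] 5625 ≥ 0, LHS is (·)² — take ±√ ⇒ sqrt: -3*((-4*x) - 7) = 75 or -75.
Step 3. [-3*((-4*x) - 7) = 75 or -75] -3·(inner) — divide through by -3, so div: (-4*x) - 7 = -25 or 25.
Step 4. [(-4*x) - 7 = -25 or 25] the outer -7 inverts by adding 7 ⇒ sub: -4*x = -18 or 32.
Step 5. [-4*x = -18 or 32] LHS = -4·(…); ÷-4 both sides. So div: x = 9/2 or -8.

Answer: x ∈ {-8, 9/2}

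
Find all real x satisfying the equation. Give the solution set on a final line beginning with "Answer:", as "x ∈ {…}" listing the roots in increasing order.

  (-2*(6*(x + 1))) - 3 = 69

Step 1. [(-2*(6*(x + 1))) - 3 = 69] peel the -3: add 3 from each side ⇒ sub: -2*(6*(x + 1)) = 72.
Step 2. [-2*(6*(x + 1)) = 72] divide by the outer -2. So div: 6*(x + 1) = -36.
Step 3. [6*(x + 1) = -36] LHS = 6·(…); ÷6 both sides, so div: x + 1 = -6.
Step 4. [x + 1 = -6] peel the +1: subtract 1 from each side. So sub: x = -7.

Answer: x ∈ {-7}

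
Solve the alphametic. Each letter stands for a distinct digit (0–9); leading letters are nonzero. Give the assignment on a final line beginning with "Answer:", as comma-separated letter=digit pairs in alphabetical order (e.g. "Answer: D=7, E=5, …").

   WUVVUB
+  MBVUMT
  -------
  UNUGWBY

Step 1. [col 1: B + T ≡ Y (mod 10)] B=9 is one option consistent with column 1 (B + T ≡ Y (mod 10), carry-in 0) — take it. So B=9.
Step 2. [col 1: B + T ≡ Y (mod 10)] Y=2 is one option consistent with column 1 (B + T ≡ Y (mod 10), carry-in 0) — take it, so Y=2.
Step 3. [U] U is the leading digit of a 7-digit sum of two 6-digit numbers; the final carry is exactly 1, so U=1.
Step 4. [col 1: B + T ≡ Y (mod 10)] column 1: given B=9, Y=2, carry-in 0, and digits 1,2,9 already taken and all letters distinct, B+T≡Y (mod 10) forces T=3 ⇒ T=3.
Step 5. [col 2: U + M ≡ B (mod 10)] from column 2 (U=1, B=9, carry-in 1, digits 1,2,3,9 already taken and all letters distinct): M must equal 7. So M=7.
Step 6. [col 3: V + U ≡ W (mod 10)] several values work for W in column 3 (V + U ≡ W (mod 10), carry-in 0); try W=6, so W=6.
Step 7. [col 3: V + U ≡ W (mod 10)] column 3: given U=1, W=6, carry-in 0, and digits 1,2,3,6,7,9 already taken and all letters distinct, V+U≡W (mod 10) forces V=5. So V=5.
Step 8. [col 4: V + V ≡ G (mod 10)] column 4: given V=5, carry-in 0, and digits 1,2,3,5,6,7,9 already taken and all letters distinct, V+V≡G (mod 10) forces G=0. So G=0.
Step 9. [col 6: W + M ≡ N (mod 10)] column 6: given W=6, M=7, carry-in 1, and digits 0,1,2,3,5,6,7,9 already taken and all letters distinct, W+M≡N (mod 10) forces N=4. So N=4.

Answer: B=9, G=0, M=7, N=4, T=3, U=1, V=5, W=6, Y=2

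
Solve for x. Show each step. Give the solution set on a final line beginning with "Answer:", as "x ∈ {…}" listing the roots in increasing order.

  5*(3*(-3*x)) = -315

Step 1. [5*(3*(-3*x)) = -315] leading coefficient 5: divide by 5 ⇒ div: 3*(-3*x) = -63.
Step 2. [3*(-3*x) = -63] LHS = 3·(…); ÷3 both sides. So div: -3*x = -21.
Step 3. [-3*x = -21] LHS = -3·(…); ÷-3 both sides. So div: x = 7.

Answer: x ∈ {7}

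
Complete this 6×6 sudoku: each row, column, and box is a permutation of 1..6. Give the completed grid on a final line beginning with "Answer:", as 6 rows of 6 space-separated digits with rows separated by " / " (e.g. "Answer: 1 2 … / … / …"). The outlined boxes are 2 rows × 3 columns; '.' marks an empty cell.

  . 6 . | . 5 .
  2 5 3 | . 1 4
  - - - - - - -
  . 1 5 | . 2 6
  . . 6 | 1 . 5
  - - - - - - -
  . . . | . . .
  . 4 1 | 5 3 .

Step 1. [r5c3∈{2}] r5c3 is down to just 2. So r5c3=2.
Step 2. [r4c5∈{4}] r4c5 has the single candidate 4, so r4c5=4.
Step 3. [r4c1∈{3}] r4c1's peers cover all but 3 ⇒ r4c1=3.
Step 4. [r1c6∈{2,3}] in col 6, 3 fits only at r1c6. So r1c6=3.
Step 5. [r5c5∈{6}] only 6 remains possible at r5c5. So r5c5=6.
Step 6. [r3c1∈{4}] r3c1 has the single candidate 4. So r3c1=4.
Step 7. [r6c6∈{2}] r6c6 is down to just 2 ⇒ r6c6=2.
Step 8. [r5c1∈{5}] only 5 remains possible at r5c1 ⇒ r5c1=5.
Step 9. [r5c2∈{3}] r5c2 has the single candidate 3, so r5c2=3.
Step 10. [r6c1∈{6}] r6c1 is down to just 6 ⇒ r6c1=6.
Step 11. [r1c3∈{4}] nothing but 4 survives at r1c3. So r1c3=4.
Step 12. [r1c4∈{2}] r1c4 has the single candidate 2. So r1c4=2.
Step 13. [r5c6∈{1}] r5c6 has the single candidate 1, so r5c6=1.
Step 14. [r1c1∈{1}] only 1 remains possible at r1c1. So r1c1=1.
Step 15. [r2c4∈{6}] only 6 remains possible at r2c4 ⇒ r2c4=6.
Step 16. [r5c4∈{4}] r5c4 is down to just 4. So r5c4=4.
Step 17. [r3c4∈{3}] r3c4 has the single candidate 3, so r3c4=3.
Step 18. [r4c2∈{2}] nothing but 2 survives at r4c2 ⇒ r4c2=2.

Answer: 1 6 4 2 5 3 / 2 5 3 6 1 4 / 4 1 5 3 2 6 / 3 2 6 1 4 5 / 5 3 2 4 6 1 / 6 4 1 5 3 2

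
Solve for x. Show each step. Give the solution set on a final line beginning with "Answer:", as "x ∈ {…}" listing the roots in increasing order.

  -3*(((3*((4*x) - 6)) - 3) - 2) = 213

Step 1. [-3*(((3*((4*x) - 6)) - 3) - 2) = 213] leading coefficient -3: divide by -3. So div: ((3*((4*x) - 6)) - 3) - 2 = -71.
Step 2. [((3*((4*x) - 6)) - 3) - 2 = -71] peel the -2: add 2 from each side, so sub: (3*((4*x) - 6)) - 3 = -69.
Step 3. [(3*((4*x) - 6)) - 3 = -69] 3 | LHS and 3 | -69: pull 3 out ⇒ factor: ((4*x) - 6) - 1 = -23.
Step 4. [((4*x) - 6) - 1 = -23] the outer -1 inverts by adding 1, so sub: (4*x) - 6 = -22.
Step 5. [(4*x) - 6 = -22] -6 is outermost — add 6 both sides. So sub: 4*x = -16.
Step 6. [4*x = -16] divide by the outer 4, so div: x = -4.

Answer: x ∈ {-4}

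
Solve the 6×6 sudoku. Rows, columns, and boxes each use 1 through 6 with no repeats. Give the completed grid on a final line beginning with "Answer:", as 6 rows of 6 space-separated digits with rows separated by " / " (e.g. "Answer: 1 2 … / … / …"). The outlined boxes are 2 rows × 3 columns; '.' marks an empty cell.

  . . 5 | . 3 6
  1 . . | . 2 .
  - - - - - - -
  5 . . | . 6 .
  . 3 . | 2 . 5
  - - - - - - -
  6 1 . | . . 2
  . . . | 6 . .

Step 1. [r4c1∈{4}] nothing but 4 survives at r4c1, so r4c1=4.
Step 2. [r2c6∈{4}] nothing but 4 survives at r2c6, so r2c6=4.
Step 3. [r6c1∈{2,3}] r6c1 is the only open cell in col 1 admitting 3, so r6c1=3.
Step 4. [r5c3∈{4}] r5c3 has the single candidate 4, so r5c3=4.
Step 5. [r4c5∈{1}] only 1 remains possible at r4c5. So r4c5=1.
Step 6. [r3c2∈{2}] only 2 remains possible at r3c2, so r3c2=2.
Step 7. [r5c5∈{5}] r5c5 is down to just 5, so r5c5=5.
Step 8. [r5c4∈{3}] r5c4 has the single candidate 3 ⇒ r5c4=3.
Step 9. [r2c2∈{6}] r2c2 is down to just 6 ⇒ r2c2=6.
Step 10. [r1c2∈{4}] r1c2 is down to just 4, so r1c2=4.
Step 11. [r1c1∈{2}] r1c1's peers cover all but 2, so r1c1=2.
Step 12. [r2c4∈{5}] nothing but 5 survives at r2c4, so r2c4=5.
Step 13. [r6c6∈{1}] nothing but 1 survives at r6c6 ⇒ r6c6=1.
Step 14. [r2c3∈{3}] r2c3's peers cover all but 3 ⇒ r2c3=3.
Step 15. [r4c3∈{6}] only 6 remains possible at r4c3. So r4c3=6.
Step 16. [r3c4∈{4}] nothing but 4 survives at r3c4 ⇒ r3c4=4.
Step 17. [r6c2∈{5}] nothing but 5 survives at r6c2 ⇒ r6c2=5.
Step 18. [r1c4∈{1}] r1c4's peers cover all but 1, so r1c4=1.
Step 19. [r6c3∈{2}] nothing but 2 survives at r6c3. So r6c3=2.
Step 20. [r6c5∈{4}] only 4 remains possible at r6c5, so r6c5=4.
Step 21. [r3c6∈{3}] r3c6's peers cover all but 3 ⇒ r3c6=3.
Step 22. [r3c3∈{1}] nothing but 1 survives at r3c3 ⇒ r3c3=1.

Answer: 2 4 5 1 3 6 / 1 6 3 5 2 4 / 5 2 1 4 6 3 / 4 3 6 2 1 5 / 6 1 4 3 5 2 / 3 5 2 6 4 1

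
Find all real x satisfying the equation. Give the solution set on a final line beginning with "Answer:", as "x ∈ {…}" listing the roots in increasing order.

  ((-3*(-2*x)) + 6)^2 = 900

Step 1. [((-3*(-2*x)) + 6)^2 = 900] LHS squared, RHS 900 ≥ 0: apply √ (±). So sqrt: (-3*(-2*x)) + 6 = 30 or -30.
Step 2. [(-3*(-2*x)) + 6 = 30 or -30] +6 is outermost — subtract 6 both sides, so sub: -3*(-2*x) = 24 or -36.
Step 3. [-3*(-2*x) = 24 or -36] -3·(inner) — divide through by -3. So div: -2*x = -8 or 12.
Step 4. [-2*x = -8 or 12] leading coefficient -2: divide by -2, so div: x = 4 or -6.

Answer: x ∈ {-6, 4}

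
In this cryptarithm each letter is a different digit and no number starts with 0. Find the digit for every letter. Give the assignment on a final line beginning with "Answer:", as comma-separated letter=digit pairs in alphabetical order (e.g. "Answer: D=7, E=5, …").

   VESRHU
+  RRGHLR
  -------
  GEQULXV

Step 1. [col 1: U + R ≡ V (mod 10)] several values work for V in column 1 (U + R ≡ V (mod 10), carry-in 0); try V=5, so V=5.
Step 2. [col 1: U + R ≡ V (mod 10)] several values work for R in column 1 (U + R ≡ V (mod 10), carry-in 0); try R=7 ⇒ R=7.
Step 3. [col 1: U + R ≡ V (mod 10)] from column 1 (R=7, V=5, carry-in 0, digits 5,7 already taken and all letters distinct): U must equal 8. So U=8.
Step 4. [col 2: H + L ≡ X (mod 10)] no forcing yet in column 2 (carry-in 1); L=0 is free and consistent — try it. So L=0.
Step 5. [col 2: H + L ≡ X (mod 10)] H=3 is one option consistent with column 2 (H + L ≡ X (mod 10), carry-in 1) — take it ⇒ H=3.
Step 6. [col 2: H + L ≡ X (mod 10)] from column 2 (H=3, L=0, carry-in 1, digits 0,3,5,7,8 already taken and all letters distinct): X must equal 4 ⇒ X=4.
Step 7. [col 4: S + G ≡ U (mod 10)] no forcing yet in column 4 (carry-in 1); S=6 is free and consistent — try it. So S=6.
Step 8. [col 4: S + G ≡ U (mod 10)] in column 4 we have S+G≡U with carry-in 1; given S=6, U=8 and digits 0,3,4,5,6,7,8 already taken and all letters distinct, that pins G to 1. So G=1.
Step 9. [col 5: E + R ≡ Q (mod 10)] in column 5 we have E+R≡Q with carry-in 0; given R=7 and digits 0,1,3,4,5,6,7,8 already taken and all letters distinct, that pins E to 2 ⇒ E=2.
Step 10. [col 5: E + R ≡ Q (mod 10)] column 5: given E=2, R=7, carry-in 0, and digits 0,1,2,3,4,5,6,7,8 already taken and all letters distinct, E+R≡Q (mod 10) forces Q=9 ⇒ Q=9.

Answer: E=2, G=1, H=3, L=0, Q=9, R=7, S=6, U=8, V=5, X=4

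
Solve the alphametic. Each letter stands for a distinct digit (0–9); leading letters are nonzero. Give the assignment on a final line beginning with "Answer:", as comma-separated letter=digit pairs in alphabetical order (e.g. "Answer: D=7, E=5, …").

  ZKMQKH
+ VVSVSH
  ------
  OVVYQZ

Step 1. [col 1: H + H ≡ Z (mod 10)] no forcing yet in column 1 (carry-in 0); Z=4 is free and consistent — try it ⇒ Z=4.
Step 2. [col 1: H + H ≡ Z (mod 10)] several values work for H in column 1 (H + H ≡ Z (mod 10), carry-in 0); try H=2, so H=2.
Step 3. [col 2: K + S ≡ Q (mod 10)] column 2 (K + S ≡ Q (mod 10), carry-in 0) doesn't pin S yet; pick S=7 and continue, so S=7.
Step 4. [col 2: K + S ≡ Q (mod 10)] K=9 is one option consistent with column 2 (K + S ≡ Q (mod 10), carry-in 0) — take it, so K=9.
Step 5. [col 2: K + S ≡ Q (mod 10)] column 2 reads K+S+carry(0)=Q with K=9, S=7; with digits 2,4,7,9 already taken and all letters distinct, the only value for Q is 6 ⇒ Q=6.
Step 6. [col 3: Q + V ≡ Y (mod 10)] several values work for Y in column 3 (Q + V ≡ Y (mod 10), carry-in 1); try Y=0, so Y=0.
Step 7. [col 3: Q + V ≡ Y (mod 10)] from column 3 (Q=6, Y=0, carry-in 1, digits 0,2,4,6,7,9 already taken and all letters distinct): V must equal 3, so V=3.
Step 8. [col 4: M + S ≡ V (mod 10)] in column 4 we have M+S≡V with carry-in 1; given S=7, V=3 and digits 0,2,3,4,6,7,9 already taken and all letters distinct, that pins M to 5. So M=5.
Step 9. [col 6: Z + V ≡ O (mod 10)] in column 6 we have Z+V≡O with carry-in 1; given Z=4, V=3 and digits 0,2,3,4,5,6,7,9 already taken and all letters distinct, that pins O to 8 ⇒ O=8.

Answer: H=2, K=9, M=5, O=8, Q=6, S=7, V=3, Y=0, Z=4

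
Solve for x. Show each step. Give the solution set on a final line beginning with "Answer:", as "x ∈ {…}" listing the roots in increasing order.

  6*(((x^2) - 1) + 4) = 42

Step 1. [6*(((x^2) - 1) + 4) = 42] leading coefficient 6: divide by 6. So div: ((x^2) - 1) + 4 = 7.
Step 2. [((x^2) - 1) + 4 = 7] the outer +4 inverts by subtracting 4, so sub: (x^2) - 1 = 3.
Step 3. [(x^2) - 1 = 3] 1 comes off first (add 1). So sub: x^2 = 4.
Step 4. [x^2 = 4] √ both sides: 4 ≥ 0 gives two branches, so sqrt: x = 2 or -2.

Answer: x ∈ {-2, 2}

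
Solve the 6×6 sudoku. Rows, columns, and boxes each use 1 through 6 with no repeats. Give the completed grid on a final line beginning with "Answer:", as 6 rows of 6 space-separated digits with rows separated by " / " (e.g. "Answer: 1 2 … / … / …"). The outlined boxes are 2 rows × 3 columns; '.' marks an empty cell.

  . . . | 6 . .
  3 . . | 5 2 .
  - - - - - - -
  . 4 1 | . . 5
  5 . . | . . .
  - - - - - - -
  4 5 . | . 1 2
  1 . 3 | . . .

Step 1. [r4c2∈{2,3,6}] in col 2, 3 fits only at r4c2, so r4c2=3.
Step 2. [r4c4∈{1,2,4}] 1 has one home in col 4: r4c4 ⇒ r4c4=1.
Step 3. [r1c1∈{2}] only 2 remains possible at r1c1 ⇒ r1c1=2.
Step 4. [r1c6∈{1,3,4}] r1c6 is the only open cell in col 6 admitting 3, so r1c6=3.
Step 5. [r1c5∈{4}] r1c5 has the single candidate 4. So r1c5=4.
Step 6. [r4c5∈{6}] r4c5's peers cover all but 6, so r4c5=6.
Step 7. [r6c6∈{4,6}] in col 6, 6 fits only at r6c6. So r6c6=6.
Step 8. [r2c2∈{1,6}] r2c2 is the only open cell in col 2 admitting 6, so r2c2=6.
Step 9. [r5c4∈{3}] only 3 remains possible at r5c4. So r5c4=3.
Step 10. [r6c4∈{4}] nothing but 4 survives at r6c4 ⇒ r6c4=4.
Step 11. [r6c5∈{5}] nothing but 5 survives at r6c5. So r6c5=5.
Step 12. [r3c5∈{3}] r3c5 is down to just 3 ⇒ r3c5=3.
Step 13. [r1c2∈{1}] r1c2's peers cover all but 1 ⇒ r1c2=1.
Step 14. [r2c6∈{1}] r2c6 is down to just 1. So r2c6=1.
Step 15. [r2c3∈{4}] r2c3 has the single candidate 4 ⇒ r2c3=4.
Step 16. [r6c2∈{2}] r6c2 is down to just 2. So r6c2=2.
Step 17. [r4c3∈{2}] r4c3's peers cover all but 2, so r4c3=2.
Step 18. [r1c3∈{5}] r1c3 has the single candidate 5, so r1c3=5.
Step 19. [r5c3∈{6}] nothing but 6 survives at r5c3. So r5c3=6.
Step 20. [r3c4∈{2}] r3c4's peers cover all but 2 ⇒ r3c4=2.
Step 21. [r4c6∈{4}] nothing but 4 survives at r4c6. So r4c6=4.
Step 22. [r3c1∈{6}] r3c1 is down to just 6 ⇒ r3c1=6.

Answer: 2 1 5 6 4 3 / 3 6 4 5 2 1 / 6 4 1 2 3 5 / 5 3 2 1 6 4 / 4 5 6 3 1 2 / 1 2 3 4 5 6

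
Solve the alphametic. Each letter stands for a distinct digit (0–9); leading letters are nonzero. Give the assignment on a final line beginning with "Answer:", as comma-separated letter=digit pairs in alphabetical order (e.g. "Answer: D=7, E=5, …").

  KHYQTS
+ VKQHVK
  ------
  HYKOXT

Step 1. [col 1: S + K ≡ T (mod 10)] several values work for K in column 1 (S + K ≡ T (mod 10), carry-in 0); try K=3, so K=3.
Step 2. [col 1: S + K ≡ T (mod 10)] several values work for T in column 1 (S + K ≡ T (mod 10), carry-in 0); try T=0, so T=0.
Step 3. [col 1: S + K ≡ T (mod 10)] column 1 reads S+K+carry(0)=T with K=3, T=0; with digits 0,3 already taken and all letters distinct, the only value for S is 7 ⇒ S=7.
Step 4. [col 2: T + V ≡ X (mod 10)] several values work for X in column 2 (T + V ≡ X (mod 10), carry-in 1); try X=2. So X=2.
Step 5. [col 2: T + V ≡ X (mod 10)] column 2: given T=0, X=2, carry-in 1, and digits 0,2,3,7 already taken and all letters distinct, T+V≡X (mod 10) forces V=1, so V=1.
Step 6. [col 3: Q + H ≡ O (mod 10)] no forcing yet in column 3 (carry-in 0); O=9 is free and consistent — try it, so O=9.
Step 7. [col 3: Q + H ≡ O (mod 10)] column 3 (Q + H ≡ O (mod 10), carry-in 0) doesn't pin H yet; pick H=4 and continue ⇒ H=4.
Step 8. [col 3: Q + H ≡ O (mod 10)] in column 3 we have Q+H≡O with carry-in 0; given H=4, O=9 and digits 0,1,2,3,4,7,9 already taken and all letters distinct, that pins Q to 5 ⇒ Q=5.
Step 9. [col 4: Y + Q ≡ K (mod 10)] column 4 reads Y+Q+carry(0)=K with Q=5, K=3; with digits 0,1,2,3,4,5,7,9 already taken and all letters distinct, the only value for Y is 8, so Y=8.

Answer: H=4, K=3, O=9, Q=5, S=7, T=0, V=1, X=2, Y=8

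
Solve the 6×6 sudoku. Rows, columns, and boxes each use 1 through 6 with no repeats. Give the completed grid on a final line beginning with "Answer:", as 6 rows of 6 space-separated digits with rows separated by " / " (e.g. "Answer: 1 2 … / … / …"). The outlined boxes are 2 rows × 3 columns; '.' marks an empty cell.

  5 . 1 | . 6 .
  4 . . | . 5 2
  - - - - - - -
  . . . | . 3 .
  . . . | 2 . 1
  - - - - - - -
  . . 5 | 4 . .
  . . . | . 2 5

Step 1. [r3c3∈{2,4,6}] col 3 places 2 nowhere but r3c3. So r3c3=2.
Step 2. [r1c4∈{3}] nothing but 3 survives at r1c4 ⇒ r1c4=3.
Step 3. [r4c2∈{3,4,5,6}] 5 has one home in row 4: r4c2. So r4c2=5.
Step 4. [r5c1∈{1,2,3,6}] r5c1 is the only open cell in col 1 admitting 2. So r5c1=2.
Step 5. [r4c5∈{4}] nothing but 4 survives at r4c5. So r4c5=4.
Step 6. [r3c6∈{6}] only 6 remains possible at r3c6, so r3c6=6.
Step 7. [r5c2∈{1,3,6}] across row 5, 6 lands solely at r5c2. So r5c2=6.
Step 8. [r3c1∈{1}] only 1 remains possible at r3c1, so r3c1=1.
Step 9. [r6c1∈{3}] r6c1 has the single candidate 3. So r6c1=3.
Step 10. [r2c3∈{3,6}] in row 2, 6 fits only at r2c3 ⇒ r2c3=6.
Step 11. [r6c2∈{1,4}] col 2 places 1 nowhere but r6c2 ⇒ r6c2=1.
Step 12. [r6c3∈{4}] only 4 remains possible at r6c3. So r6c3=4.
Step 13. [r5c5∈{1}] only 1 remains possible at r5c5. So r5c5=1.
Step 14. [r2c2∈{3}] r2c2 is down to just 3 ⇒ r2c2=3.
Step 15. [r3c4∈{5}] only 5 remains possible at r3c4 ⇒ r3c4=5.
Step 16. [r4c1∈{6}] r4c1's peers cover all but 6. So r4c1=6.
Step 17. [r4c3∈{3}] only 3 remains possible at r4c3 ⇒ r4c3=3.
Step 18. [r1c6∈{4}] r1c6 has the single candidate 4, so r1c6=4.
Step 19. [r5c6∈{3}] nothing but 3 survives at r5c6 ⇒ r5c6=3.
Step 20. [r3c2∈{4}] only 4 remains possible at r3c2, so r3c2=4.
Step 21. [r6c4∈{6}] r6c4 has the single candidate 6 ⇒ r6c4=6.
Step 22. [r2c4∈{1}] r2c4 is down to just 1, so r2c4=1.
Step 23. [r1c2∈{2}] r1c2 is down to just 2 ⇒ r1c2=2.

Answer: 5 2 1 3 6 4 / 4 3 6 1 5 2 / 1 4 2 5 3 6 / 6 5 3 2 4 1 / 2 6 5 4 1 3 / 3 1 4 6 2 5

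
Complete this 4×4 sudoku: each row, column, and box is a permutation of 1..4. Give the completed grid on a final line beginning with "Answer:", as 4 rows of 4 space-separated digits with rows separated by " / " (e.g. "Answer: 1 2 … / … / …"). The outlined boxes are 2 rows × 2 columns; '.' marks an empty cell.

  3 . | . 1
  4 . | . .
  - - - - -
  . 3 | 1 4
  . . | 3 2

Step 1. [r2c3∈{2}] nothing but 2 survives at r2c3 ⇒ r2c3=2.
Step 2. [r4c1∈{1}] only 1 remains possible at r4c1, so r4c1=1.
Step 3. [r3c1∈{2}] r3c1 is down to just 2, so r3c1=2.
Step 4. [r1c2∈{2}] r1c2's peers cover all but 2. So r1c2=2.
Step 5. [r4c2∈{4}] nothing but 4 survives at r4c2, so r4c2=4.
Step 6. [r2c4∈{3}] r2c4 has the single candidate 3 ⇒ r2c4=3.
Step 7. [r2c2∈{1}] r2c2 has the single candidate 1 ⇒ r2c2=1.
Step 8. [r1c3∈{4}] nothing but 4 survives at r1c3. So r1c3=4.

Answer: 3 2 4 1 / 4 1 2 3 / 2 3 1 4 / 1 4 3 2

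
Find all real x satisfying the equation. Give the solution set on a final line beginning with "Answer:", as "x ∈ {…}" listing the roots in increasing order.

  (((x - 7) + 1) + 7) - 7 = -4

Step 1. [(((x - 7) + 1) + 7) - 7 = -4] -7 is outermost — add 7 both sides ⇒ sub: ((x - 7) + 1) + 7 = 3.
Step 2. [((x - 7) + 1) + 7 = 3] peel the +7: subtract 7 from each side, so sub: (x - 7) + 1 = -4.
Step 3. [(x - 7) + 1 = -4] 1 comes off first (subtract 1), so sub: x - 7 = -5.
Step 4. [x - 7 = -5] add 7: x sits inside (… - 7) ⇒ sub: x = 2.

Answer: x ∈ {2}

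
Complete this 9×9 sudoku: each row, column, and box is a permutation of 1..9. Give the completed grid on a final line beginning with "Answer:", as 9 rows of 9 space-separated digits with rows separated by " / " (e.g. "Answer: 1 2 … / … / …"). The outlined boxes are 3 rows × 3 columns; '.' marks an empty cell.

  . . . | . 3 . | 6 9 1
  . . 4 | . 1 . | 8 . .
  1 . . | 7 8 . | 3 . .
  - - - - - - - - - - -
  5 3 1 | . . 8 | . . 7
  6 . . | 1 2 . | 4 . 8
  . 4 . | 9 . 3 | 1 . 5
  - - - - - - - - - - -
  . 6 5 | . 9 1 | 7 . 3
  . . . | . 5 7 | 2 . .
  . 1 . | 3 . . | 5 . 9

Step 1. [r2c9∈{2}] r2c9 has the single candidate 2, so r2c9=2.
Step 2. [r8c9∈{4,6}] 6 has one home in col 9: r8c9. So r8c9=6.
Step 3. [r2c1∈{3,7,9}] in row 2, 3 fits only at r2c1, so r2c1=3.
Step 4. [r8c1∈{4,8,9}] across col 1, 9 lands solely at r8c1, so r8c1=9.
Step 5. [r8c2∈{8}] r8c2 has the single candidate 8 ⇒ r8c2=8.
Step 6. [r8c4∈{4}] only 4 remains possible at r8c4, so r8c4=4.
Step 7. [r4c4∈{6}] r4c4 has the single candidate 6. So r4c4=6.
Step 8. [r2c4∈{5}] only 5 remains possible at r2c4 ⇒ r2c4=5.
Step 9. [r1c4∈{2}] r1c4 is down to just 2, so r1c4=2.
Step 10. [r7c1∈{2,4}] 2 has one home in row 7: r7c1. So r7c1=2.
Step 11. [r9c3∈{7}] nothing but 7 survives at r9c3. So r9c3=7.
Step 12. [r5c2∈{7,9}] r5c2 is the only open cell in row 5 admitting 7, so r5c2=7.
Step 13. [r7c8∈{4,8}] row 7 places 4 nowhere but r7c8. So r7c8=4.
Step 14. [r3c3∈{2,6,9}] 6 has one home in col 3: r3c3, so r3c3=6.
Step 15. [r2c6∈{6,9}] r2c6 is the only open cell in row 2 admitting 6 ⇒ r2c6=6.
Step 16. [r6c1∈{8}] r6c1 has the single candidate 8, so r6c1=8.
Step 17. [r3c6∈{4,9}] col 6 places 9 nowhere but r3c6 ⇒ r3c6=9.
Step 18. [r4c8∈{2}] r4c8 is down to just 2 ⇒ r4c8=2.
Step 19. [r3c8∈{5}] only 5 remains possible at r3c8 ⇒ r3c8=5.
Step 20. [r3c2∈{2}] r3c2 is down to just 2, so r3c2=2.
Step 21. [r4c5∈{4}] only 4 remains possible at r4c5. So r4c5=4.
Step 22. [r5c6∈{5}] nothing but 5 survives at r5c6, so r5c6=5.
Step 23. [r5c3∈{9}] r5c3 is down to just 9 ⇒ r5c3=9.
Step 24. [r6c3∈{2}] only 2 remains possible at r6c3 ⇒ r6c3=2.
Step 25. [r8c8∈{1}] nothing but 1 survives at r8c8. So r8c8=1.
Step 26. [r3c9∈{4}] r3c9 has the single candidate 4. So r3c9=4.
Step 27. [r7c4∈{8}] r7c4 is down to just 8 ⇒ r7c4=8.
Step 28. [r9c8∈{8}] r9c8 is down to just 8. So r9c8=8.
Step 29. [r2c2∈{9}] r2c2 has the single candidate 9 ⇒ r2c2=9.
Step 30. [r9c6∈{2}] nothing but 2 survives at r9c6 ⇒ r9c6=2.
Step 31. [r1c6∈{4}] r1c6's peers cover all but 4. So r1c6=4.
Step 32. [r1c3∈{8}] r1c3's peers cover all but 8. So r1c3=8.
Step 33. [r8c3∈{3}] r8c3's peers cover all but 3 ⇒ r8c3=3.
Step 34. [r5c8∈{3}] nothing but 3 survives at r5c8. So r5c8=3.
Step 35. [r6c8∈{6}] nothing but 6 survives at r6c8, so r6c8=6.
Step 36. [r2c8∈{7}] only 7 remains possible at r2c8 ⇒ r2c8=7.
Step 37. [r1c1∈{7}] only 7 remains possible at r1c1, so r1c1=7.
Step 38. [r6c5∈{7}] only 7 remains possible at r6c5, so r6c5=7.
Step 39. [r1c2∈{5}] nothing but 5 survives at r1c2. So r1c2=5.
Step 40. [r9c1∈{4}] only 4 remains possible at r9c1. So r9c1=4.
Step 41. [r9c5∈{6}] r9c5's peers cover all but 6 ⇒ r9c5=6.
Step 42. [r4c7∈{9}] r4c7's peers cover all but 9. So r4c7=9.

Answer: 7 5 8 2 3 4 6 9 1 / 3 9 4 5 1 6 8 7 2 / 1 2 6 7 8 9 3 5 4 / 5 3 1 6 4 8 9 2 7 / 6 7 9 1 2 5 4 3 8 / 8 4 2 9 7 3 1 6 5 / 2 6 5 8 9 1 7 4 3 / 9 8 3 4 5 7 2 1 6 / 4 1 7 3 6 2 5 8 9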